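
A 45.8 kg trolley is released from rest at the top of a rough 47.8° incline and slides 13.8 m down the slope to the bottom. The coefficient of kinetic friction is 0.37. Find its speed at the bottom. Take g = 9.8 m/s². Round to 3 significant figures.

Energy: mgh = ½mv² + W_f, with h = L sinθ and W_f = μ_k (mg cosθ) L
mgh = mgL sinθ = (45.8)(9.8)(13.8)sin47.8° = 4588.5 J
W_f = μ_k mg cosθ · L = (0.37)(45.8)(9.8)cos47.8°·13.8 = 1539 J
½mv² = 4588.5 − 1539 = 3049.1 J
v = √(2 × 3049.1/45.8) = 11.54 m/s

v = 11.5 m/s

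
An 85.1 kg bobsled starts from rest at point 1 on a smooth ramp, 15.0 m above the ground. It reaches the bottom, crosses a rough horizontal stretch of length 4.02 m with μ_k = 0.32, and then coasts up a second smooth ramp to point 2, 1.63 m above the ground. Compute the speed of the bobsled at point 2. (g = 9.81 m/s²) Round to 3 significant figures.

v = 15.4 m/s

Energy at 1: mgh₁ = (85.1)(9.81)(15.0) = 12522 J
Friction loss: W_f = μ_k mg d = 1074 J
At 2: ½mv² + mgh₂ = mgh₁ − W_f
½mv² = 12522 − 1074 − 1360.8 = 10088 J
v = √(2 × 10088/85.1) = 15.40 m/s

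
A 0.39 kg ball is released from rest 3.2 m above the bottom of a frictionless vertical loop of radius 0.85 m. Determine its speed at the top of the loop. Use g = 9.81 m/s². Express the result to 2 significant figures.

Energy conservation: mgh = ½mv_top² + mg(2r)
v_top² = 2g(h − 2r) = 2(9.81)(3.2 − 1.700) = 29.43
v_top = 5.425 m/s

v = 5.4 m/s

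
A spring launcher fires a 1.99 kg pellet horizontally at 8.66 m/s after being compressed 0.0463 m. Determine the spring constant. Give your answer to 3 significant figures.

Spring PE at full compression equals KE at release: ½kx² = ½mv²
k = mv²/x² = (1.99)(8.66)²/(0.0463)² = 69619 N/m

k = 69600 N/m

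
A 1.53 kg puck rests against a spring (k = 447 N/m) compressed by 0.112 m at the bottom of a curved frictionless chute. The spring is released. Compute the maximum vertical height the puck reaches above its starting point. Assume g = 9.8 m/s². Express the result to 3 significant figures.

All spring PE becomes gravitational PE at the highest point: ½kx² = mgh
h = kx²/(2mg) = (447)(0.112)²/(2 × 1.53 × 9.8) = 0.1870 m

h = 0.187 m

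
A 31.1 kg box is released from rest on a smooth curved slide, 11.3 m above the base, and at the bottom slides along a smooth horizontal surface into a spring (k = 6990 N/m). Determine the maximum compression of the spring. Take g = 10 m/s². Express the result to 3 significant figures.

Energy conservation (no friction) from release to max compression: mgh = ½kx²
x = √(2mgh/k) = √(2 × 31.1 × 10 × 11.3 / 6990) = 1.003 m

x = 1.00 m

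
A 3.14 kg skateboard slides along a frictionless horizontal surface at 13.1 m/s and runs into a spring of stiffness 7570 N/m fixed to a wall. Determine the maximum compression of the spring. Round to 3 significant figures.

All KE is stored as spring PE at maximum compression: ½mv² = ½kx²
x = v√(m/k) = 13.1 × √(3.14/7570) = 0.2668 m

x = 0.267 m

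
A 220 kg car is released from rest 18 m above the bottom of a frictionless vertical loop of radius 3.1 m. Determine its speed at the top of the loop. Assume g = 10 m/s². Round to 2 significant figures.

Energy conservation: mgh = ½mv_top² + mg(2r)
v_top² = 2g(h − 2r) = 2(10)(18 − 6.200) = 236.0
v_top = 15.36 m/s

v = 15 m/s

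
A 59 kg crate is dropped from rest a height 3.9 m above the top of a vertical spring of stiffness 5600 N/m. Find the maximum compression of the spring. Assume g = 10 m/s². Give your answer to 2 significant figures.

x = 1.0 m

Take the reference level at the top of the uncompressed spring. At max compression the crate has fallen H + x and is momentarily at rest:
mg(H + x) = ½kx²
½(5600)x² − (59)(10)x − (59)(10)(3.9) = 0
2800x² − 590.0x − 2301 = 0
x = [590.0 + √(348100 + 2.5771e+07)]/(2 × 2800) = 1.018 m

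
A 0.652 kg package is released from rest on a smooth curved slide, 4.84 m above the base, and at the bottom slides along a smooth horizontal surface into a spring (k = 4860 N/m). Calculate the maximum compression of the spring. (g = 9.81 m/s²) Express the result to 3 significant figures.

At max compression the package is momentarily at rest: mgh = ½kx²
x = √(2mgh/k) = √(2 × 0.652 × 9.81 × 4.84 / 4860) = 0.1129 m

x = 0.113 m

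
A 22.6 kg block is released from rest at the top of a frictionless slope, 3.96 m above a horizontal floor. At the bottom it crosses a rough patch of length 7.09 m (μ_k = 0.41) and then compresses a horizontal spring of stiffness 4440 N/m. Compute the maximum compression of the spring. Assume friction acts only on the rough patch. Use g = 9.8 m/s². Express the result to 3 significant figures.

x = 0.324 m

Initial energy: E₁ = mgh = (22.6)(9.8)(3.96) = 877.06 J
Friction removes W_f = μ_k mg d = (0.41)(22.6)(9.8)(7.09) = 643.8 J
Energy reaching the spring: E = 877.06 − 643.8 = 233.24 J
At max compression ½kx² = E ⇒ x = √(2E/k) = √(2 × 233.24/4440) = 0.3241 m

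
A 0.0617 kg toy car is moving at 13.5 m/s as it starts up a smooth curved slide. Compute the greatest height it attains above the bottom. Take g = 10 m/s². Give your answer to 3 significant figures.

h = 9.11 m

Setting KE at the bottom equal to PE gained: ½mv² = mgh
h = v²/(2g) = 13.5²/(2 × 10) = 9.113 m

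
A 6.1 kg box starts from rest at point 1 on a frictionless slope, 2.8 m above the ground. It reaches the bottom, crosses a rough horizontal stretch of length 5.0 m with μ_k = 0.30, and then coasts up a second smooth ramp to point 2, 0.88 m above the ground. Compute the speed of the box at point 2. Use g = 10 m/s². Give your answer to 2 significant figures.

Energy at 1: mgh₁ = (6.1)(10)(2.8) = 170.80 J
Friction loss: W_f = μ_k mg d = 91.50 J
At 2: ½mv² + mgh₂ = mgh₁ − W_f
½mv² = 170.80 − 91.50 − 53.680 = 25.620 J
v = √(2 × 25.620/6.1) = 2.898 m/s

v = 2.9 m/s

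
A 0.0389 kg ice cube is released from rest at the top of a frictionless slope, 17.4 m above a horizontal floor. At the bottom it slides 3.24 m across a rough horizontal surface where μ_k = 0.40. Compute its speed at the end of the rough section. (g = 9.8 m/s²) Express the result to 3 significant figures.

v = 17.8 m/s

Applying the work–energy principle:
mgh = ½mv² + μ_k m g d
W_f = μ_k mg d = (0.40)(0.0389)(9.8)(3.24) = 0.4941 J
½mv² = mgh − W_f = 6.6332 − 0.4941 = 6.1392 J
v = √(2 × 6.1392/0.0389) = 17.77 m/s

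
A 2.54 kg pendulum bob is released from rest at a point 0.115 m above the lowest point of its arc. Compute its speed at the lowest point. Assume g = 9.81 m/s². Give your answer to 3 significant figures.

By conservation of mechanical energy, mgh = ½mv²
v = √(2gh) = √(2 × 9.81 × 0.115) = √2.2563 = 1.502 m/s

v = 1.50 m/s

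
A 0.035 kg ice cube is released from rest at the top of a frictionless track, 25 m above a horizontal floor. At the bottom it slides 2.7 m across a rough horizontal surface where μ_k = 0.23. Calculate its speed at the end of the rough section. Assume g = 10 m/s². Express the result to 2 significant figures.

v = 22 m/s

Energy at the top = energy at the end + work done against friction:
mgh = ½mv² + μ_k m g d
W_f = μ_k mg d = (0.23)(0.035)(10)(2.7) = 0.2174 J
½mv² = mgh − W_f = 8.7500 − 0.2174 = 8.5327 J
v = √(2 × 8.5327/0.035) = 22.08 m/s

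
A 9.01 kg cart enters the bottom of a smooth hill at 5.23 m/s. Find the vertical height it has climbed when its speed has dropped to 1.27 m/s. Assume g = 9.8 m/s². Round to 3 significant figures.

h = 1.31 m

Conservation of energy: ½mv₁² = ½mv₂² + mgh
h = (v₁² − v₂²)/(2g) = (5.23² − 1.27²)/(2 × 9.8) = 1.313 m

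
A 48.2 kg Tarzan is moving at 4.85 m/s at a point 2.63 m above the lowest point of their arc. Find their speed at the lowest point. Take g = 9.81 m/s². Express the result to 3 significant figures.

Equating total energy at the two states: ½mv₀² + mgh = ½mv²
The mass cancels from both sides.
v² = v₀² + 2gh = (4.85)² + 2(9.81)(2.63) = 75.123
v = √75.123 = 8.667 m/s

v = 8.67 m/s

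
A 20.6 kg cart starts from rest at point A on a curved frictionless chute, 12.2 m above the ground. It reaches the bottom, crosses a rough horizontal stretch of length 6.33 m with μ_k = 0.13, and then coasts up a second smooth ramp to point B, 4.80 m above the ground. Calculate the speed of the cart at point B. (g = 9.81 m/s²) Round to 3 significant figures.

v = 11.4 m/s

Energy at A: mgh₁ = (20.6)(9.81)(12.2) = 2465.4 J
Friction loss: W_f = μ_k mg d = 166.3 J
At B: ½mv² + mgh₂ = mgh₁ − W_f
½mv² = 2465.4 − 166.3 − 970.01 = 1329.1 J
v = √(2 × 1329.1/20.6) = 11.36 m/s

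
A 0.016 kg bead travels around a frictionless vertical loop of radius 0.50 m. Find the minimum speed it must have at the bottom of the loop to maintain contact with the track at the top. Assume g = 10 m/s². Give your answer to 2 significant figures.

At the top: mg = mv_top²/r ⇒ v_top² = gr = 5.000 m²/s²
Energy from bottom to top (height 2r): ½mv_bot² = ½mv_top² + mg(2r)
v_bot² = gr + 4gr = 5gr = 25.00
v_bot = √(5gr) = 5.000 m/s

v = 5.0 m/s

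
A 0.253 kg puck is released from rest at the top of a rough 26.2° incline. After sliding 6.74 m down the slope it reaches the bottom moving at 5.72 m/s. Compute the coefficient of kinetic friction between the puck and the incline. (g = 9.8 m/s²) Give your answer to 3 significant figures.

mgh = ½mv² + μ_k (mg cosθ) L, with h = L sinθ
mgL sinθ = 7.3781 J; ½mv² = 4.1389 J
W_f = 7.3781 − 4.1389 = 3.239 J
μ_k = W_f/(mg cosθ · L) = 3.239/(2.225 × 6.74) = 0.2160

μ_k = 0.216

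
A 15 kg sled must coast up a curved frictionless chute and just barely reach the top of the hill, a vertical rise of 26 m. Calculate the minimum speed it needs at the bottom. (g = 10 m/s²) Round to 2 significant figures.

v = 23 m/s

At the top it is momentarily at rest, so all KE converts to PE: ½mv² = mgh
v = √(2gh) = √(2 × 10 × 26) = 22.80 m/s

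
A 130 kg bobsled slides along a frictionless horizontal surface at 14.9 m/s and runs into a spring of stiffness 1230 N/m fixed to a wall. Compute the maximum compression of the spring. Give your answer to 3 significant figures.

x = 4.84 m

All KE is stored as spring PE at maximum compression: ½mv² = ½kx²
x = v√(m/k) = 14.9 × √(130/1230) = 4.844 m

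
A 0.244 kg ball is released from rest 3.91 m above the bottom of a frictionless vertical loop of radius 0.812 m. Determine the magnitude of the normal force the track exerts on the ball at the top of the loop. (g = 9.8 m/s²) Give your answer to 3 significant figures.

N = 11.1 N

Energy from release to top (height 2r): mgh = ½mv_top² + mg(2r)
v_top² = 2g(h − 2r) = 2(9.8)(3.91 − 1.624) = 44.806 m²/s²
At the top, both N and weight point toward the centre: N + mg = mv_top²/r
N = m(v_top²/r − g) = 0.244(44.806/0.812 − 9.8) = 11.07 N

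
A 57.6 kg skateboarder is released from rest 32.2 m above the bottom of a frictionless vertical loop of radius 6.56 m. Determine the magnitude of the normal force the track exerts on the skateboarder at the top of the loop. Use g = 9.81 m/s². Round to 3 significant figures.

N = 2720 N

Energy from release to top (height 2r): mgh = ½mv_top² + mg(2r)
v_top² = 2g(h − 2r) = 2(9.81)(32.2 − 13.12) = 374.35 m²/s²
At the top, both N and weight point toward the centre: N + mg = mv_top²/r
N = m(v_top²/r − g) = 57.6(374.35/6.56 − 9.81) = 2722 N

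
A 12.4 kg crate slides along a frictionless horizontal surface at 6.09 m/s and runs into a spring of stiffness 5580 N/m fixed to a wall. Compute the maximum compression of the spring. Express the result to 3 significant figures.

x = 0.287 m

All KE is stored as spring PE at maximum compression: ½mv² = ½kx²
x = v√(m/k) = 6.09 × √(12.4/5580) = 0.2871 m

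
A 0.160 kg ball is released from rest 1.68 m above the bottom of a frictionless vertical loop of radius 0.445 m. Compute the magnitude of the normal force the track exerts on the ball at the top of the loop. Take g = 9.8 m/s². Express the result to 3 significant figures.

N = 4.00 N

Energy from release to top (height 2r): mgh = ½mv_top² + mg(2r)
v_top² = 2g(h − 2r) = 2(9.8)(1.68 − 0.8900) = 15.484 m²/s²
At the top, both N and weight point toward the centre: N + mg = mv_top²/r
N = m(v_top²/r − g) = 0.160(15.484/0.445 − 9.8) = 3.999 N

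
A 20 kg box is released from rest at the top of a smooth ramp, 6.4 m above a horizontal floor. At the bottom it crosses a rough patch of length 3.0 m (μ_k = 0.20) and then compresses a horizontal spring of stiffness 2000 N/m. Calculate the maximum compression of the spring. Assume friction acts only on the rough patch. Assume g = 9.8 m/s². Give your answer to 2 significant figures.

Initial energy: E₁ = mgh = (20)(9.8)(6.4) = 1254.4 J
Friction removes W_f = μ_k mg d = (0.20)(20)(9.8)(3.0) = 117.6 J
Energy reaching the spring: E = 1254.4 − 117.6 = 1136.8 J
At max compression ½kx² = E ⇒ x = √(2E/k) = √(2 × 1136.8/2000) = 1.066 m

x = 1.1 m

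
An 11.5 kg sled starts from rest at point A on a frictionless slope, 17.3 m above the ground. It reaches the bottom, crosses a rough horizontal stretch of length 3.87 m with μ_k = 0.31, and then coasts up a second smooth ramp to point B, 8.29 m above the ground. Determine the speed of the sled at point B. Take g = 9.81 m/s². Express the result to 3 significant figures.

Energy at A: mgh₁ = (11.5)(9.81)(17.3) = 1951.7 J
Friction loss: W_f = μ_k mg d = 135.3 J
At B: ½mv² + mgh₂ = mgh₁ − W_f
½mv² = 1951.7 − 135.3 − 935.24 = 881.12 J
v = √(2 × 881.12/11.5) = 12.38 m/s

v = 12.4 m/s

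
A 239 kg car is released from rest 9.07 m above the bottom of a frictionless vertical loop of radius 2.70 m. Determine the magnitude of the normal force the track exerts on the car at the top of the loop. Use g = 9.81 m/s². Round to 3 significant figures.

N = 4030 N

Energy from release to top (height 2r): mgh = ½mv_top² + mg(2r)
v_top² = 2g(h − 2r) = 2(9.81)(9.07 − 5.400) = 72.005 m²/s²
At the top, both N and weight point toward the centre: N + mg = mv_top²/r
N = m(v_top²/r − g) = 239(72.005/2.70 − 9.81) = 4029 N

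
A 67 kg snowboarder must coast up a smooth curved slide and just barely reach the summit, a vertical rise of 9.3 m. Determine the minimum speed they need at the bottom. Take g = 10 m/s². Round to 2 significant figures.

At the top they are momentarily at rest, so all KE converts to PE: ½mv² = mgh
v = √(2gh) = √(2 × 10 × 9.3) = 13.64 m/s

v = 14 m/s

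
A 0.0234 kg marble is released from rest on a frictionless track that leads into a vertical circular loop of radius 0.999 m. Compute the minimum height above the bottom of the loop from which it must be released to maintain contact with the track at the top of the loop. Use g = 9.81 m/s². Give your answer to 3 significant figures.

At the top, for minimum speed gravity alone supplies the centripetal force: mg = mv_top²/r ⇒ v_top² = gr = 9.800 m²/s²
Energy conservation from release height h to the top (height 2r): mgh = ½mv_top² + mg(2r)
h = v_top²/(2g) + 2r = r/2 + 2r = 5r/2 = 2.498 m

h = 2.50 m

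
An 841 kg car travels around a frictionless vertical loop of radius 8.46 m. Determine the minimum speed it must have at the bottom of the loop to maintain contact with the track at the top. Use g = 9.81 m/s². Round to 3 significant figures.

At the top: mg = mv_top²/r ⇒ v_top² = gr = 82.99 m²/s²
Energy from bottom to top (height 2r): ½mv_bot² = ½mv_top² + mg(2r)
v_bot² = gr + 4gr = 5gr = 415.0
v_bot = √(5gr) = 20.37 m/s

v = 20.4 m/s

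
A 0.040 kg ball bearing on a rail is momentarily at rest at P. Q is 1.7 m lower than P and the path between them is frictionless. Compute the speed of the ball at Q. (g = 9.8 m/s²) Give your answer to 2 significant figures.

v = 5.8 m/s

Mechanical energy is conserved (no friction): mgh = ½mv²
v = √(2gh) = √(2 × 9.8 × 1.7) = √33.320 = 5.772 m/s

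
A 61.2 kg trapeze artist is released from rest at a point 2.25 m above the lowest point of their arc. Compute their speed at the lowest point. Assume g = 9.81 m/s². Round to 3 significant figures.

Equating total energy at the two states: mgh = ½mv²
The mass cancels from both sides.
v = √(2gh) = √(2 × 9.81 × 2.25) = √44.145 = 6.644 m/s

v = 6.64 m/s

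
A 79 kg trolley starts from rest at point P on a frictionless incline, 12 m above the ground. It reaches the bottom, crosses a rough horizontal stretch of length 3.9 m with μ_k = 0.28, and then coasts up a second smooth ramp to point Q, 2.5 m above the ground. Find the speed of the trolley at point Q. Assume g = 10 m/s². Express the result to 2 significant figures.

v = 13 m/s

Energy at P: mgh₁ = (79)(10)(12) = 9480.0 J
Friction loss: W_f = μ_k mg d = 862.7 J
At Q: ½mv² + mgh₂ = mgh₁ − W_f
½mv² = 9480.0 − 862.7 − 1975.0 = 6642.3 J
v = √(2 × 6642.3/79) = 12.97 m/s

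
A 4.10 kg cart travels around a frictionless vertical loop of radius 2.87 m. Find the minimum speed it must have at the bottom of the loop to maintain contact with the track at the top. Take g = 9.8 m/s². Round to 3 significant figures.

At the top: mg = mv_top²/r ⇒ v_top² = gr = 28.13 m²/s²
Energy from bottom to top (height 2r): ½mv_bot² = ½mv_top² + mg(2r)
v_bot² = gr + 4gr = 5gr = 140.6
v_bot = √(5gr) = 11.86 m/s

v = 11.9 m/s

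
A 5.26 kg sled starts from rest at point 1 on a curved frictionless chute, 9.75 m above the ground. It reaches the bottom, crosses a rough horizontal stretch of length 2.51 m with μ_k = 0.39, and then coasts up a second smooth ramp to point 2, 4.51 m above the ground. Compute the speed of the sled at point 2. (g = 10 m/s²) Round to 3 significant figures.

Energy at 1: mgh₁ = (5.26)(10)(9.75) = 512.85 J
Friction loss: W_f = μ_k mg d = 51.49 J
At 2: ½mv² + mgh₂ = mgh₁ − W_f
½mv² = 512.85 − 51.49 − 237.23 = 224.13 J
v = √(2 × 224.13/5.26) = 9.232 m/s

v = 9.23 m/s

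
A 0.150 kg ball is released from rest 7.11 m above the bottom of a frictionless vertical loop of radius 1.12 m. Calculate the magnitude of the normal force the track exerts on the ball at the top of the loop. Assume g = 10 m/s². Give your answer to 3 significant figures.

N = 11.5 N

Energy from release to top (height 2r): mgh = ½mv_top² + mg(2r)
v_top² = 2g(h − 2r) = 2(10)(7.11 − 2.240) = 97.400 m²/s²
At the top, both N and weight point toward the centre: N + mg = mv_top²/r
N = m(v_top²/r − g) = 0.150(97.400/1.12 − 10) = 11.54 N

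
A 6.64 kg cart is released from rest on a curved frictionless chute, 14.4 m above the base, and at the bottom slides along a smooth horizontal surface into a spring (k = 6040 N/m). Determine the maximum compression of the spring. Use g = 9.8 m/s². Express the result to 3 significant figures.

Energy conservation (no friction) from release to max compression: mgh = ½kx²
x = √(2mgh/k) = √(2 × 6.64 × 9.8 × 14.4 / 6040) = 0.5570 m

x = 0.557 m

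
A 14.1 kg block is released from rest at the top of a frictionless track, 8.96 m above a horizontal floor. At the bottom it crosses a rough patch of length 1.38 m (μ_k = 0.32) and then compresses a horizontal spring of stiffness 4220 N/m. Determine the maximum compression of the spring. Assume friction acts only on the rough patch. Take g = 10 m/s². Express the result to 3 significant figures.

x = 0.754 m

Initial energy: E₁ = mgh = (14.1)(10)(8.96) = 1263.4 J
Friction removes W_f = μ_k mg d = (0.32)(14.1)(10)(1.38) = 62.27 J
Energy reaching the spring: E = 1263.4 − 62.27 = 1201.1 J
At max compression ½kx² = E ⇒ x = √(2E/k) = √(2 × 1201.1/4220) = 0.7545 m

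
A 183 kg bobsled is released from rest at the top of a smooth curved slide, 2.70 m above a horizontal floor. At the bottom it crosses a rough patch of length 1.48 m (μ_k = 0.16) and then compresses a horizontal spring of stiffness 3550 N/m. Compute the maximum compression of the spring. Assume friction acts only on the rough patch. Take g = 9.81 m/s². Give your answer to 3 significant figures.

Initial energy: E₁ = mgh = (183)(9.81)(2.70) = 4847.1 J
Friction removes W_f = μ_k mg d = (0.16)(183)(9.81)(1.48) = 425.1 J
Energy reaching the spring: E = 4847.1 − 425.1 = 4422.0 J
At max compression ½kx² = E ⇒ x = √(2E/k) = √(2 × 4422.0/3550) = 1.578 m

x = 1.58 m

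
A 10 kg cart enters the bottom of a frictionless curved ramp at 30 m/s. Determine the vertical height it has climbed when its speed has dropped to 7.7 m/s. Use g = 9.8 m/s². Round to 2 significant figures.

Conservation of energy: ½mv₁² = ½mv₂² + mgh
h = (v₁² − v₂²)/(2g) = (30² − 7.7²)/(2 × 9.8) = 42.89 m

h = 43 m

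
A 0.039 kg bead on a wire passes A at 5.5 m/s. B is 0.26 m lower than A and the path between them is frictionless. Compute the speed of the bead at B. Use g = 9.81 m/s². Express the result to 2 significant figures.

v = 5.9 m/s

Energy conservation between the two points: ½mv₀² + mgh = ½mv²
The mass cancels from both sides.
v² = v₀² + 2gh = (5.5)² + 2(9.81)(0.26) = 35.351
v = √35.351 = 5.946 m/s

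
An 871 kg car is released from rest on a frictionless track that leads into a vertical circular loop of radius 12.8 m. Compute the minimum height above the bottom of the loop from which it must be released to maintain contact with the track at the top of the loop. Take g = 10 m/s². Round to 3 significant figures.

At the top, for minimum speed gravity alone supplies the centripetal force: mg = mv_top²/r ⇒ v_top² = gr = 128.0 m²/s²
Energy conservation from release height h to the top (height 2r): mgh = ½mv_top² + mg(2r)
h = v_top²/(2g) + 2r = r/2 + 2r = 5r/2 = 32.00 m

h = 32.0 m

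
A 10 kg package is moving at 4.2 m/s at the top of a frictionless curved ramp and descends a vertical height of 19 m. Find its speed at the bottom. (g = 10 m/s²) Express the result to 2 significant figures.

Mechanical energy is conserved (no friction): ½mv₀² + mgh = ½mv²
v² = v₀² + 2gh = (4.2)² + 2(10)(19) = 397.64
v = √397.64 = 19.94 m/s

v = 20 m/s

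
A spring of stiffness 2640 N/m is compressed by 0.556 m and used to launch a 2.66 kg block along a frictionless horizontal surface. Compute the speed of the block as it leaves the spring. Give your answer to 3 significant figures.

v = 17.5 m/s

The block leaves the spring when the spring is at natural length, so ½kx² = ½mv²
v = x√(k/m) = 0.556 × √(2640/2.66) = 17.52 m/s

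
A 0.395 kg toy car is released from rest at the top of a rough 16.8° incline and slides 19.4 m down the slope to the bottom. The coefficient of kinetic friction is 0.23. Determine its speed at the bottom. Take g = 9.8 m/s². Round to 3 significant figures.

v = 5.12 m/s

Taking the bottom as reference, mgh = ½mv² + μ_k N L with h = L sinθ, N = mg cosθ:
mgh = mgL sinθ = (0.395)(9.8)(19.4)sin16.8° = 21.706 J
W_f = μ_k mg cosθ · L = (0.23)(0.395)(9.8)cos16.8°·19.4 = 16.54 J
½mv² = 21.706 − 16.54 = 5.1703 J
v = √(2 × 5.1703/0.395) = 5.117 m/s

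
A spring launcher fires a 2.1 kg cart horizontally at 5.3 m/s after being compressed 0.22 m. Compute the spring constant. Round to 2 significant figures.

Spring PE at full compression equals KE at release: ½kx² = ½mv²
k = mv²/x² = (2.1)(5.3)²/(0.22)² = 1219 N/m

k = 1200 N/m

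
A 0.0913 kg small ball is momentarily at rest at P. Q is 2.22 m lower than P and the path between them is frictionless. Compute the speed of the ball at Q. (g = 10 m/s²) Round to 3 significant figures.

By conservation of mechanical energy, mgh = ½mv²
The mass cancels from both sides.
v = √(2gh) = √(2 × 10 × 2.22) = √44.400 = 6.663 m/s

v = 6.66 m/s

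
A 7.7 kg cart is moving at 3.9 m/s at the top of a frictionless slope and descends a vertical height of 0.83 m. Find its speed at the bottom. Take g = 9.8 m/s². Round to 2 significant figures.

v = 5.6 m/s

Energy conservation between the two points: ½mv₀² + mgh = ½mv²
v² = v₀² + 2gh = (3.9)² + 2(9.8)(0.83) = 31.478
v = √31.478 = 5.611 m/s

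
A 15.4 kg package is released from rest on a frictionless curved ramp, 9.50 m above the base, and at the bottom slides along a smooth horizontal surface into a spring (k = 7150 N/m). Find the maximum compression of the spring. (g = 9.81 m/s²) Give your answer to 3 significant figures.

x = 0.634 m

At max compression the package is momentarily at rest: mgh = ½kx²
x = √(2mgh/k) = √(2 × 15.4 × 9.81 × 9.50 / 7150) = 0.6336 m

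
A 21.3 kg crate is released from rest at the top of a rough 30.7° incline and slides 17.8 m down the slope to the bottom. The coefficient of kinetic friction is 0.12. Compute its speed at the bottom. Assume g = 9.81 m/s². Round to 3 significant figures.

v = 11.9 m/s

Work–energy: mg(L sinθ) − μ_k(mg cosθ)L = ½mv²
mgh = mgL sinθ = (21.3)(9.81)(17.8)sin30.7° = 1898.9 J
W_f = μ_k mg cosθ · L = (0.12)(21.3)(9.81)cos30.7°·17.8 = 383.8 J
½mv² = 1898.9 − 383.8 = 1515.1 J
v = √(2 × 1515.1/21.3) = 11.93 m/s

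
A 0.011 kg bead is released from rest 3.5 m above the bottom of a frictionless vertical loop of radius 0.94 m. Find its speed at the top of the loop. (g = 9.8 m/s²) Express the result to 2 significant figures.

v = 5.6 m/s

Energy conservation: mgh = ½mv_top² + mg(2r)
v_top² = 2g(h − 2r) = 2(9.8)(3.5 − 1.880) = 31.75
v_top = 5.635 m/s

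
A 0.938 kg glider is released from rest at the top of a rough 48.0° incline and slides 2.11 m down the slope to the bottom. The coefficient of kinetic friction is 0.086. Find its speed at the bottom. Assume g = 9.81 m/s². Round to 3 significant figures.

v = 5.33 m/s

Work–energy: mg(L sinθ) − μ_k(mg cosθ)L = ½mv²
mgh = mgL sinθ = (0.938)(9.81)(2.11)sin48.0° = 14.429 J
W_f = μ_k mg cosθ · L = (0.086)(0.938)(9.81)cos48.0°·2.11 = 1.117 J
½mv² = 14.429 − 1.117 = 13.311 J
v = √(2 × 13.311/0.938) = 5.328 m/s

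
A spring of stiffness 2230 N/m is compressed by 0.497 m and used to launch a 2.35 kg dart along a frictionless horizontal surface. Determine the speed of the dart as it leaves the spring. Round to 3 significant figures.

Spring PE converts entirely to kinetic energy: ½kx² = ½mv²
v = x√(k/m) = 0.497 × √(2230/2.35) = 15.31 m/s

v = 15.3 m/s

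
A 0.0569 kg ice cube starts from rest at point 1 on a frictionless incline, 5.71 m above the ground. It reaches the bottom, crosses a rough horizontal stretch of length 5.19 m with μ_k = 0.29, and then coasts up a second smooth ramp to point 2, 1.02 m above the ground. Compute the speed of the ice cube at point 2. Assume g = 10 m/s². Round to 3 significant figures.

v = 7.98 m/s

Energy at 1: mgh₁ = (0.0569)(10)(5.71) = 3.2490 J
Friction loss: W_f = μ_k mg d = 0.8564 J
At 2: ½mv² + mgh₂ = mgh₁ − W_f
½mv² = 3.2490 − 0.8564 − 0.58038 = 1.8122 J
v = √(2 × 1.8122/0.0569) = 7.981 m/s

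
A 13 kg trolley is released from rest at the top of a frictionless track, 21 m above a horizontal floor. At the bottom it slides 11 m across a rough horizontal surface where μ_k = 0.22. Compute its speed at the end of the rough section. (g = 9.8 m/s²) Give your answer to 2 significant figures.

Energy bookkeeping (friction removes W_f = μ_k N d):
mgh = ½mv² + μ_k m g d
W_f = μ_k mg d = (0.22)(13)(9.8)(11) = 308.3 J
½mv² = mgh − W_f = 2675.4 − 308.3 = 2367.1 J
v = √(2 × 2367.1/13) = 19.08 m/s

v = 19 m/s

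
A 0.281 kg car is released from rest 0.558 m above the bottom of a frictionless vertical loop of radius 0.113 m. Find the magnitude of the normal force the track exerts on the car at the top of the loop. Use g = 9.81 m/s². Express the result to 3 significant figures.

Energy from release to top (height 2r): mgh = ½mv_top² + mg(2r)
v_top² = 2g(h − 2r) = 2(9.81)(0.558 − 0.2260) = 6.5138 m²/s²
At the top, both N and weight point toward the centre: N + mg = mv_top²/r
N = m(v_top²/r − g) = 0.281(6.5138/0.113 − 9.81) = 13.44 N

N = 13.4 N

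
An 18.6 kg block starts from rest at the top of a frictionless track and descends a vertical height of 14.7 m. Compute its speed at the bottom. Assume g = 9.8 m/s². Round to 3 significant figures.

v = 17.0 m/s

Equating total energy at the two states: mgh = ½mv²
The mass cancels from both sides.
v = √(2gh) = √(2 × 9.8 × 14.7) = √288.12 = 16.97 m/s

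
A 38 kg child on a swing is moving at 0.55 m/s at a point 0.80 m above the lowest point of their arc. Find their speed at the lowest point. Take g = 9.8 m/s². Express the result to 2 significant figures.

Equating total energy at the two states: ½mv₀² + mgh = ½mv²
The mass cancels from both sides.
v² = v₀² + 2gh = (0.55)² + 2(9.8)(0.80) = 15.983
v = √15.983 = 3.998 m/s

v = 4.0 m/s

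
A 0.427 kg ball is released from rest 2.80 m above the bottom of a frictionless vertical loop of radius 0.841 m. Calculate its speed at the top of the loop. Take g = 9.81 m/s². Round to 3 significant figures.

v = 4.68 m/s

Energy conservation: mgh = ½mv_top² + mg(2r)
v_top² = 2g(h − 2r) = 2(9.81)(2.80 − 1.682) = 21.94
v_top = 4.683 m/s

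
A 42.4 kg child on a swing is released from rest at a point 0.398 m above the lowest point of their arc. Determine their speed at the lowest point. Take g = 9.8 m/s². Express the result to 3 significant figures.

v = 2.79 m/s

By conservation of mechanical energy, mgh = ½mv²
v = √(2gh) = √(2 × 9.8 × 0.398) = √7.8008 = 2.793 m/s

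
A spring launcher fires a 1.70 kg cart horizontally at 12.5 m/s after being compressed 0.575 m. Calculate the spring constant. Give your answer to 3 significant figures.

Spring PE at full compression equals KE at release: ½kx² = ½mv²
k = mv²/x² = (1.70)(12.5)²/(0.575)² = 803.4 N/m

k = 803 N/m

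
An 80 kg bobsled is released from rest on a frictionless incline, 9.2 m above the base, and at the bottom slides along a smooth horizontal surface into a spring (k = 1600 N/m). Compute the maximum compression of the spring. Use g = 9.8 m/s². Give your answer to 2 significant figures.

x = 3.0 m

At max compression the bobsled is momentarily at rest: mgh = ½kx²
x = √(2mgh/k) = √(2 × 80 × 9.8 × 9.2 / 1600) = 3.003 m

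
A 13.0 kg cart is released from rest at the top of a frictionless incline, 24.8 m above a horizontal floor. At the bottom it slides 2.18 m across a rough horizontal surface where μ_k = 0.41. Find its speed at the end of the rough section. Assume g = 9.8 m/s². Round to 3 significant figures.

v = 21.6 m/s

Applying the work–energy principle:
mgh = ½mv² + μ_k m g d
W_f = μ_k mg d = (0.41)(13.0)(9.8)(2.18) = 113.9 J
½mv² = mgh − W_f = 3159.5 − 113.9 = 3045.6 J
v = √(2 × 3045.6/13.0) = 21.65 m/s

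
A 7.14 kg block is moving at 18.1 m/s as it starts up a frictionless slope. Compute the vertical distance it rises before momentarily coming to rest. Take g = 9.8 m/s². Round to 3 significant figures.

h = 16.7 m

Setting KE at the bottom equal to PE gained: ½mv² = mgh
h = v²/(2g) = 18.1²/(2 × 9.8) = 16.71 m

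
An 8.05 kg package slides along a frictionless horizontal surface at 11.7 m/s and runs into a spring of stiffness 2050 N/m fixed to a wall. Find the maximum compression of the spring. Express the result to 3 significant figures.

x = 0.733 m

At max compression the package is momentarily at rest: ½mv² = ½kx²
x = v√(m/k) = 11.7 × √(8.05/2050) = 0.7332 m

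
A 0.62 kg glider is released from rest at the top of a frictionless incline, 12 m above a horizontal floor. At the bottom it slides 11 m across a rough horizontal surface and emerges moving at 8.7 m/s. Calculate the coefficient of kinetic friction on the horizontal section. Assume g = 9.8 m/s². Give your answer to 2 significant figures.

μ_k = 0.74

Energy bookkeeping (friction removes W_f = μ_k N d):
mgh = ½mv² + μ_k m g d
mgh = 72.912 J; ½mv² = 23.464 J
W_f = 72.912 − 23.464 = 49.45 J
μ_k = W_f/(mg·d) = 49.45/(6.076 × 11) = 0.7398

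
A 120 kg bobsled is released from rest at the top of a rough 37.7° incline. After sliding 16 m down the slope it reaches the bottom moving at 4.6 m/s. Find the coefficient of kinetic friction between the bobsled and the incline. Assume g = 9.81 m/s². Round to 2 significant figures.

μ_k = 0.69

The energy dissipated by friction is the PE lost minus the KE gained:
mgL sinθ = 11518 J; ½mv² = 1269.6 J
W_f = 11518 − 1269.6 = 10249 J
μ_k = W_f/(mg cosθ · L) = 10249/(931.4 × 16) = 0.6877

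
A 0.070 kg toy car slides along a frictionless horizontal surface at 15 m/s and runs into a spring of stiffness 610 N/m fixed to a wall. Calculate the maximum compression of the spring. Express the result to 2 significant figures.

x = 0.16 m

At max compression the car is momentarily at rest: ½mv² = ½kx²
x = v√(m/k) = 15 × √(0.070/610) = 0.1607 m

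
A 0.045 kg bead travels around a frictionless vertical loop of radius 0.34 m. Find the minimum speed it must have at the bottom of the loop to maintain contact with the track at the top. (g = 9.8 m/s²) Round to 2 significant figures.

At the top: mg = mv_top²/r ⇒ v_top² = gr = 3.332 m²/s²
Energy from bottom to top (height 2r): ½mv_bot² = ½mv_top² + mg(2r)
v_bot² = gr + 4gr = 5gr = 16.66
v_bot = √(5gr) = 4.082 m/s

v = 4.1 m/s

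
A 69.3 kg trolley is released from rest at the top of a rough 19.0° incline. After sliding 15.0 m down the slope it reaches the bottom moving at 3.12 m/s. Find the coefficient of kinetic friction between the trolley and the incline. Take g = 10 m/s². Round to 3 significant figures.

mgh = ½mv² + μ_k (mg cosθ) L, with h = L sinθ
mgL sinθ = 3384.3 J; ½mv² = 337.30 J
W_f = 3384.3 − 337.30 = 3047 J
μ_k = W_f/(mg cosθ · L) = 3047/(655.2 × 15.0) = 0.3100

μ_k = 0.310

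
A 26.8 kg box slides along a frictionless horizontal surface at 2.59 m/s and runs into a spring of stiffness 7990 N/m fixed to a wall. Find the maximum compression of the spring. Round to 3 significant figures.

x = 0.150 m

All KE is stored as spring PE at maximum compression: ½mv² = ½kx²
x = v√(m/k) = 2.59 × √(26.8/7990) = 0.1500 m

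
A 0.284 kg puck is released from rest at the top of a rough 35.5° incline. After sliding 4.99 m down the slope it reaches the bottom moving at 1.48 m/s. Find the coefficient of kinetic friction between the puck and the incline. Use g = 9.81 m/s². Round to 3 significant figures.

Energy balance down the incline: mg L sinθ − ½mv² = μ_k (mg cosθ) L
mgL sinθ = 8.0731 J; ½mv² = 0.31104 J
W_f = 8.0731 − 0.31104 = 7.762 J
μ_k = W_f/(mg cosθ · L) = 7.762/(2.268 × 4.99) = 0.6858

μ_k = 0.686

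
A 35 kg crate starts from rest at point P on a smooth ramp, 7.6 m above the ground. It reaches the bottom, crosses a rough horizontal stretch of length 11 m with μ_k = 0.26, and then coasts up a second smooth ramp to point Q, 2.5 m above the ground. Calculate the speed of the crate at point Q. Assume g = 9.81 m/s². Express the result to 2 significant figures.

v = 6.6 m/s

Energy at P: mgh₁ = (35)(9.81)(7.6) = 2609.5 J
Friction loss: W_f = μ_k mg d = 982.0 J
At Q: ½mv² + mgh₂ = mgh₁ − W_f
½mv² = 2609.5 − 982.0 − 858.38 = 769.10 J
v = √(2 × 769.10/35) = 6.629 m/s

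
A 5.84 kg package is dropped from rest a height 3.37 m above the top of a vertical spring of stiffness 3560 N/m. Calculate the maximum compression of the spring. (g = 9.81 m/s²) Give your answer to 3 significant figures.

x = 0.346 m

Measuring PE from the top of the relaxed spring, at max compression the package has dropped H + x with zero KE, so:
mg(H + x) = ½kx²
½(3560)x² − (5.84)(9.81)x − (5.84)(9.81)(3.37) = 0
1780x² − 57.29x − 193.1 = 0
x = [57.29 + √(3282 + 1.3746e+06)]/(2 × 1780) = 0.3458 m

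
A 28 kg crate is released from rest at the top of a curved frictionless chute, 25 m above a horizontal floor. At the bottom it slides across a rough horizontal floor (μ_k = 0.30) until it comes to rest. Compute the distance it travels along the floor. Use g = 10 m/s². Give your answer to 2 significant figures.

d = 83 m

Energy at the top = energy at the end + work done against friction:
At rest all PE has been dissipated by friction: mgh = μ_k m g d
d = h/μ_k = 25/0.30 = 83.33 m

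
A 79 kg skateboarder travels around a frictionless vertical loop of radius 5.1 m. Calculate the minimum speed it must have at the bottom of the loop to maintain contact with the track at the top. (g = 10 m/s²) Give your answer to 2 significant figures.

v = 16 m/s

At the top: mg = mv_top²/r ⇒ v_top² = gr = 51.00 m²/s²
Energy from bottom to top (height 2r): ½mv_bot² = ½mv_top² + mg(2r)
v_bot² = gr + 4gr = 5gr = 255.0
v_bot = √(5gr) = 15.97 m/s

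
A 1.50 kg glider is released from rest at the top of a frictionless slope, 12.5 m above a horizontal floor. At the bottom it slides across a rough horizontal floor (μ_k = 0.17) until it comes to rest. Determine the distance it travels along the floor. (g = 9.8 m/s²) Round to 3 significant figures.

d = 73.5 m

Applying the work–energy principle:
At rest all PE has been dissipated by friction: mgh = μ_k m g d
d = h/μ_k = 12.5/0.17 = 73.53 m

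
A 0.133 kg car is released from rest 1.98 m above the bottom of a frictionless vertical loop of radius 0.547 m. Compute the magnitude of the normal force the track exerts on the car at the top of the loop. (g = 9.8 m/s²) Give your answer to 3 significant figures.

Energy from release to top (height 2r): mgh = ½mv_top² + mg(2r)
v_top² = 2g(h − 2r) = 2(9.8)(1.98 − 1.094) = 17.366 m²/s²
At the top, both N and weight point toward the centre: N + mg = mv_top²/r
N = m(v_top²/r − g) = 0.133(17.366/0.547 − 9.8) = 2.919 N

N = 2.92 N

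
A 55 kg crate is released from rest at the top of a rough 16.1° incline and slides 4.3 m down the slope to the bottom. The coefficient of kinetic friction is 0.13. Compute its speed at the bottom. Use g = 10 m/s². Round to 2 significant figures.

Energy: mgh = ½mv² + W_f, with h = L sinθ and W_f = μ_k (mg cosθ) L
mgh = mgL sinθ = (55)(10)(4.3)sin16.1° = 655.85 J
W_f = μ_k mg cosθ · L = (0.13)(55)(10)cos16.1°·4.3 = 295.4 J
½mv² = 655.85 − 295.4 = 360.46 J
v = √(2 × 360.46/55) = 3.620 m/s

v = 3.6 m/s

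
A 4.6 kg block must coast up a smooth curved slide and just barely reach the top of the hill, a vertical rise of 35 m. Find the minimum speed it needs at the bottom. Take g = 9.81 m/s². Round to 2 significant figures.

At the top it is momentarily at rest, so all KE converts to PE: ½mv² = mgh
v = √(2gh) = √(2 × 9.81 × 35) = 26.20 m/s

v = 26 m/s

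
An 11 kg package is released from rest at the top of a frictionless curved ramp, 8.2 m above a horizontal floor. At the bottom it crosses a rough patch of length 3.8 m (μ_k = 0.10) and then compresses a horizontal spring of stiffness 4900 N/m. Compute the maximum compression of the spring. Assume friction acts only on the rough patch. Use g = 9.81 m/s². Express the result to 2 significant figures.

Initial energy: E₁ = mgh = (11)(9.81)(8.2) = 884.86 J
Friction removes W_f = μ_k mg d = (0.10)(11)(9.81)(3.8) = 41.01 J
Energy reaching the spring: E = 884.86 − 41.01 = 843.86 J
At max compression ½kx² = E ⇒ x = √(2E/k) = √(2 × 843.86/4900) = 0.5869 m

x = 0.59 m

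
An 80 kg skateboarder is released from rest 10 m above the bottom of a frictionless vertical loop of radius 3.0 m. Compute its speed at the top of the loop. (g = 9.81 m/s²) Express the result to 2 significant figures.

v = 8.9 m/s

Energy conservation: mgh = ½mv_top² + mg(2r)
v_top² = 2g(h − 2r) = 2(9.81)(10 − 6.000) = 78.48
v_top = 8.859 m/s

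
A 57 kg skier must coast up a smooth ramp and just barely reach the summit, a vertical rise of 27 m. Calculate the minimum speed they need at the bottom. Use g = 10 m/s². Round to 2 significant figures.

At the top they are momentarily at rest, so all KE converts to PE: ½mv² = mgh
v = √(2gh) = √(2 × 10 × 27) = 23.24 m/s

v = 23 m/s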